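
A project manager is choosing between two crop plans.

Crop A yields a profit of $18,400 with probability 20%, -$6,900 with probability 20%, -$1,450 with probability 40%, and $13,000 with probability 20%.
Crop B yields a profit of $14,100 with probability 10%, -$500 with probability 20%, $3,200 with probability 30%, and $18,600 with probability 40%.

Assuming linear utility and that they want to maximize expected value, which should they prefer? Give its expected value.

Crop A = 0.2 × 18400 + 0.2 × (-6900) + 0.4 × (-1450) + 0.2 × 13000 = 3680 − 1380 − 580 + 2600 = 4320
Crop B = 0.1 × 14100 + 0.2 × (-500) + 0.3 × 3200 + 0.4 × 18600 = 1410 − 100 + 960 + 7440 = 9710

Crop B ($9,710)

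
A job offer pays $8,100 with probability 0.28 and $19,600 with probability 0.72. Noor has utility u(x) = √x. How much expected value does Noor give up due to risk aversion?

E[u] = 0.28·√8100 + 0.72·√19600 = 0.28·90 + 0.72·140 = 126
CE = (126)² = 15876
Risk premium = EV − CE = 16380 − 15876 = 504

$504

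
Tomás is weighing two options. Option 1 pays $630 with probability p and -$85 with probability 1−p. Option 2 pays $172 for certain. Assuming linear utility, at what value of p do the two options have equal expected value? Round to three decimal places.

p = 0.359

p·630 + (1−p)·(-85) = 172
715p − 85 = 172
p = (172 + 85) / 715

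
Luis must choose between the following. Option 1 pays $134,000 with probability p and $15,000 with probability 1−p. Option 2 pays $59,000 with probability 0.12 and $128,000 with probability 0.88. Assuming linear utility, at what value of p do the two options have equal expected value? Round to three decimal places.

p = 0.880

EV(Option 2) = 0.12 × 59000 + 0.88 × 128000 = 7080 + 112640 = 119720
p·134000 + (1−p)·15000 = 119720
119000p + 15000 = 119720
p = (119720 − 15000) / 119000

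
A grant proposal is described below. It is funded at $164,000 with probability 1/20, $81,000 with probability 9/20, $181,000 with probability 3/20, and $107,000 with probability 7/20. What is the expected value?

EV = 1/20 × 164000 + 9/20 × 81000 + 3/20 × 181000 + 7/20 × 107000 = 8200 + 36450 + 27150 + 37450 = 109250

$109,250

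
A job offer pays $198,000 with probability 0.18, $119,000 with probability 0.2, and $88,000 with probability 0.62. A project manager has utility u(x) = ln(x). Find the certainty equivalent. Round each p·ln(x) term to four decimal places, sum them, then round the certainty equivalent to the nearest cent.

$108,174.40

E[u] = 0.18·ln(198000) + 0.2·ln(119000) + 0.62·ln(88000) = 2.1953 + 2.3374 + 7.0588 = 11.5915
CE = e^11.5915 ≈ 108174.40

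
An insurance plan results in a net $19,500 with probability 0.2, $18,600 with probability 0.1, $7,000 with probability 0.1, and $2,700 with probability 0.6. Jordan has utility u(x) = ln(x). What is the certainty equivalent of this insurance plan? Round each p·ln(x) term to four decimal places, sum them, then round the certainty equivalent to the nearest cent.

E[u] = 0.2·ln(19500) + 0.1·ln(18600) + 0.1·ln(7000) + 0.6·ln(2700) = 1.9756 + 0.9831 + 0.8854 + 4.7406 = 8.5847
CE = e^8.5847 ≈ 5349.19

$5,349.19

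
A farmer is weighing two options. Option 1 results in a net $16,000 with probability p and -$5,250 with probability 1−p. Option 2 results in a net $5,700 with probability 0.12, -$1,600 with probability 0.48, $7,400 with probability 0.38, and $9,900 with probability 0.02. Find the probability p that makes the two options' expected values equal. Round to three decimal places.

EV(Option 2) = 0.12 × 5700 + 0.48 × (-1600) + 0.38 × 7400 + 0.02 × 9900 = 684 − 768 + 2812 + 198 = 2926
p·16000 + (1−p)·(-5250) = 2926
21250p − 5250 = 2926
p = (2926 + 5250) / 21250

p = 0.385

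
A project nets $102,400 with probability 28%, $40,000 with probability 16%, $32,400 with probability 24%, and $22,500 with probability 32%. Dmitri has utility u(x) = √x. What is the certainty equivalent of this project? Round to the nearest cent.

$45,283.84

E[u] = 0.28·√102400 + 0.16·√40000 + 0.24·√32400 + 0.32·√22500 = 0.28·320 + 0.16·200 + 0.24·180 + 0.32·150 = 212.8
CE = (212.8)² = 45283.84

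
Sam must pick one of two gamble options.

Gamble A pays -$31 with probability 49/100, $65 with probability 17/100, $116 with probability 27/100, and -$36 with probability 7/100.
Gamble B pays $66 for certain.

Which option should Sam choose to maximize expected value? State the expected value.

Gamble B ($66)

Gamble A = 49/100 × (-31) + 17/100 × 65 + 27/100 × 116 + 7/100 × (-36) = -15.19 + 11.05 + 31.32 − 2.52 = 24.66
Gamble B: 66 (certain)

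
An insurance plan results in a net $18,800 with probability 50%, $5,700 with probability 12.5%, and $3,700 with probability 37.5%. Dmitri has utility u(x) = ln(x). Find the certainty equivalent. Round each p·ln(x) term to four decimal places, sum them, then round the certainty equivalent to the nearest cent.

E[u] = 0.5·ln(18800) + 0.125·ln(5700) + 0.375·ln(3700) = 4.9208 + 1.0810 + 3.0810 = 9.0828
CE = e^9.0828 ≈ 8802.58

$8,802.58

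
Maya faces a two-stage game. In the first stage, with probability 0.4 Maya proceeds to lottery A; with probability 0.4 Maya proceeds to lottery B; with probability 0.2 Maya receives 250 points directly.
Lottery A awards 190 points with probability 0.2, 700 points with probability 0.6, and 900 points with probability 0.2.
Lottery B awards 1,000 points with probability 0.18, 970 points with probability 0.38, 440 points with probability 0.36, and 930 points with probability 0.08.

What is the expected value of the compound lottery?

617.76 points

EV(A) = 0.2 × 190 + 0.6 × 700 + 0.2 × 900 = 38 + 420 + 180 = 638
EV(B) = 0.18 × 1000 + 0.38 × 970 + 0.36 × 440 + 0.08 × 930 = 180 + 368.6 + 158.4 + 74.4 = 781.4
Branch C: 250 (certain)
Overall = 0.4 × 638 + 0.4 × 781.4 + 0.2 × 250 = 255.2 + 312.56 + 50 = 617.76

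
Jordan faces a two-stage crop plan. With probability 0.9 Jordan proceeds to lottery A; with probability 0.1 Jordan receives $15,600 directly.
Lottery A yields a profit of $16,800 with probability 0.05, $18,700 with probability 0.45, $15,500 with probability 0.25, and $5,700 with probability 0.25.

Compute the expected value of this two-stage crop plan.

EV(A) = 0.05 × 16800 + 0.45 × 18700 + 0.25 × 15500 + 0.25 × 5700 = 840 + 8415 + 3875 + 1425 = 14555
Branch B: 15600 (certain)
Overall = 0.9 × 14555 + 0.1 × 15600 = 13099.5 + 1560 = 14659.5

$14,659.50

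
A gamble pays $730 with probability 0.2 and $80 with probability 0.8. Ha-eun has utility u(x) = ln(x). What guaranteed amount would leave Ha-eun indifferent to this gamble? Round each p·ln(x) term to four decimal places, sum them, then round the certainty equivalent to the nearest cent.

E[u] = 0.2·ln(730) + 0.8·ln(80) = 1.3186 + 3.5056 = 4.8242
CE = e^4.8242 ≈ 124.49

$124.49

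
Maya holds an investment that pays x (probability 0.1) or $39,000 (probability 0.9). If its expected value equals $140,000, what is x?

0.1·x + 0.9·39000 = 140000
0.1·x = 140000 − 35100 = 104900
x = 104900 / 0.1 = 1049000

x = $1,049,000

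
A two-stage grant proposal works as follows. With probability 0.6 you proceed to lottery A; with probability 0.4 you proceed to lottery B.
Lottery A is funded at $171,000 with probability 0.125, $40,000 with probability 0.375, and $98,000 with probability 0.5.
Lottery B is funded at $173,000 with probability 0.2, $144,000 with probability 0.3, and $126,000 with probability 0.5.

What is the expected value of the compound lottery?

$107,545

EV(A) = 0.125 × 171000 + 0.375 × 40000 + 0.5 × 98000 = 21375 + 15000 + 49000 = 85375
EV(B) = 0.2 × 173000 + 0.3 × 144000 + 0.5 × 126000 = 34600 + 43200 + 63000 = 140800
Overall = 0.6 × 85375 + 0.4 × 140800 = 51225 + 56320 = 107545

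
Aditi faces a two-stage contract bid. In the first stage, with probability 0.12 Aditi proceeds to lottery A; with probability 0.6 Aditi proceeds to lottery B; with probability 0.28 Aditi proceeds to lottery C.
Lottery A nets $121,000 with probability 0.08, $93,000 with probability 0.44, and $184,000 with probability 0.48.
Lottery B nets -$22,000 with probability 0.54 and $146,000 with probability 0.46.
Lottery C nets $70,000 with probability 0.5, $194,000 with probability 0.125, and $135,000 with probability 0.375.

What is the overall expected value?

EV(A) = 0.08 × 121000 + 0.44 × 93000 + 0.48 × 184000 = 9680 + 40920 + 88320 = 138920
EV(B) = 0.54 × (-22000) + 0.46 × 146000 = -11880 + 67160 = 55280
EV(C) = 0.5 × 70000 + 0.125 × 194000 + 0.375 × 135000 = 35000 + 24250 + 50625 = 109875
Overall = 0.12 × 138920 + 0.6 × 55280 + 0.28 × 109875 = 16670.4 + 33168 + 30765 = 80603.4

$80,603.40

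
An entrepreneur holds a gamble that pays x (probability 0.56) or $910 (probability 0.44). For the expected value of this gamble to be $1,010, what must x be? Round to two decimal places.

0.56·x + 0.44·910 = 1010
0.56·x = 1010 − 400.4 = 609.6
x = 609.6 / 0.56 = 1088.5714

x = $1,088.57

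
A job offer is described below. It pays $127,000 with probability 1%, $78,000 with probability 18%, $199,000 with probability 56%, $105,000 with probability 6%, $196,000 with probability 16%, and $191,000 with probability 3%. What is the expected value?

EV = 0.01 × 127000 + 0.18 × 78000 + 0.56 × 199000 + 0.06 × 105000 + 0.16 × 196000 + 0.03 × 191000 = 1270 + 14040 + 111440 + 6300 + 31360 + 5730 = 170140

$170,140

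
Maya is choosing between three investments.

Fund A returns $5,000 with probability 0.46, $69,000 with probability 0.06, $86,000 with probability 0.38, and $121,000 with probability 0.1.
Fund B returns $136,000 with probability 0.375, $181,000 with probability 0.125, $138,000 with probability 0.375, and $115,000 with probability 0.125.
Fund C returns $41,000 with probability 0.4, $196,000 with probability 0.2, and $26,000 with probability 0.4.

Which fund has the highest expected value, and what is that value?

Fund A = 0.46 × 5000 + 0.06 × 69000 + 0.38 × 86000 + 0.1 × 121000 = 2300 + 4140 + 32680 + 12100 = 51220
Fund B = 0.375 × 136000 + 0.125 × 181000 + 0.375 × 138000 + 0.125 × 115000 = 51000 + 22625 + 51750 + 14375 = 139750
Fund C = 0.4 × 41000 + 0.2 × 196000 + 0.4 × 26000 = 16400 + 39200 + 10400 = 66000

Fund B ($139,750)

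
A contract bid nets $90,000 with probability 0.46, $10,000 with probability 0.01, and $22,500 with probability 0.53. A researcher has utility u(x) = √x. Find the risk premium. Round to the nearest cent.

$5,682.75

E[u] = 0.46·√90000 + 0.01·√10000 + 0.53·√22500 = 0.46·300 + 0.01·100 + 0.53·150 = 218.5
CE = (218.5)² = 47742.25
Risk premium = EV − CE = 53425 − 47742.25 = 5682.75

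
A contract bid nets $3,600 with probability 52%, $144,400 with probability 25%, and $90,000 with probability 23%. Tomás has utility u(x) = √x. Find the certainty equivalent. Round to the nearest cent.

$38,103.04

E[u] = 0.52·√3600 + 0.25·√144400 + 0.23·√90000 = 0.52·60 + 0.25·380 + 0.23·300 = 195.2
CE = (195.2)² = 38103.04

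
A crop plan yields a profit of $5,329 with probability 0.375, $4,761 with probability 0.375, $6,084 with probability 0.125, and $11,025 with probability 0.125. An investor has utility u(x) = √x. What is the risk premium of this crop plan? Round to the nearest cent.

E[u] = 0.375·√5329 + 0.375·√4761 + 0.125·√6084 + 0.125·√11025 = 0.375·73 + 0.375·69 + 0.125·78 + 0.125·105 = 76.125
CE = (76.125)² = 5795.015625
Risk premium = EV − CE = 5922.375 − 5795.015625 = 127.359375

$127.36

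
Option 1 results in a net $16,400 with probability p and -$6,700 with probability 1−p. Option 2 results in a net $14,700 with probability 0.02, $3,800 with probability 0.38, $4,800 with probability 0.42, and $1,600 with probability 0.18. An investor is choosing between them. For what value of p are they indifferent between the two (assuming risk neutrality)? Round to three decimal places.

p = 0.465

EV(Option 2) = 0.02 × 14700 + 0.38 × 3800 + 0.42 × 4800 + 0.18 × 1600 = 294 + 1444 + 2016 + 288 = 4042
p·16400 + (1−p)·(-6700) = 4042
23100p − 6700 = 4042
p = (4042 + 6700) / 23100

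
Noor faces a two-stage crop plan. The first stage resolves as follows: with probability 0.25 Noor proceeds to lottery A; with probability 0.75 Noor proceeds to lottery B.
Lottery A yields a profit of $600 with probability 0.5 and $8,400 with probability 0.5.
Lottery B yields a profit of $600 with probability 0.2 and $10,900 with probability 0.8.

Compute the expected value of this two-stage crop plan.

$7,755

EV(A) = 0.5 × 600 + 0.5 × 8400 = 300 + 4200 = 4500
EV(B) = 0.2 × 600 + 0.8 × 10900 = 120 + 8720 = 8840
Overall = 0.25 × 4500 + 0.75 × 8840 = 1125 + 6630 = 7755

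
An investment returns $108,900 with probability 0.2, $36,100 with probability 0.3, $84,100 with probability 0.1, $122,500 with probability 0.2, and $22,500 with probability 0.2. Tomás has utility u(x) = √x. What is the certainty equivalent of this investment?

$63,504

E[u] = 0.2·√108900 + 0.3·√36100 + 0.1·√84100 + 0.2·√122500 + 0.2·√22500 = 0.2·330 + 0.3·190 + 0.1·290 + 0.2·350 + 0.2·150 = 252
CE = (252)² = 63504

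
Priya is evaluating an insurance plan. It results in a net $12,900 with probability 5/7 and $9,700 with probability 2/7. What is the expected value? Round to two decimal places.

EV = 5/7 × 12900 + 2/7 × 9700 = 9214.2857 + 2771.4286 = 11985.7143

$11,985.71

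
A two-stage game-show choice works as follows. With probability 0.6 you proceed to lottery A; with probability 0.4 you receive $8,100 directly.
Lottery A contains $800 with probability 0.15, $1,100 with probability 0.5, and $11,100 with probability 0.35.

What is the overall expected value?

$5,973

EV(A) = 0.15 × 800 + 0.5 × 1100 + 0.35 × 11100 = 120 + 550 + 3885 = 4555
Branch B: 8100 (certain)
Overall = 0.6 × 4555 + 0.4 × 8100 = 2733 + 3240 = 5973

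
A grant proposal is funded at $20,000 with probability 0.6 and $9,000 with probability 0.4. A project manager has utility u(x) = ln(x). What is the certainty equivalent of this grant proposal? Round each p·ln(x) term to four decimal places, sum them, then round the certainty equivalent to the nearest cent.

E[u] = 0.6·ln(20000) + 0.4·ln(9000) = 5.9421 + 3.6420 = 9.5841
CE = e^9.5841 ≈ 14531.88

$14,531.88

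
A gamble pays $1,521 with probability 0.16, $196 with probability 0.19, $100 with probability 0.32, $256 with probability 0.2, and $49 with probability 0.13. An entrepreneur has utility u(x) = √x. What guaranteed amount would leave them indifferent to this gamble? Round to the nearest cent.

E[u] = 0.16·√1521 + 0.19·√196 + 0.32·√100 + 0.2·√256 + 0.13·√49 = 0.16·39 + 0.19·14 + 0.32·10 + 0.2·16 + 0.13·7 = 16.21
CE = (16.21)² = 262.7641

$262.76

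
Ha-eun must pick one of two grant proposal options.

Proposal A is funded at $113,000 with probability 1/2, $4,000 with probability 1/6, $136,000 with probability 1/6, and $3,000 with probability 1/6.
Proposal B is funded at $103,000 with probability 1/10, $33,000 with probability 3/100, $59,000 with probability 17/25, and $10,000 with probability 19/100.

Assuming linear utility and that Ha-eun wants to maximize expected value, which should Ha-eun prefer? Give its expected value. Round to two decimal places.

Proposal A = 1/2 × 113000 + 1/6 × 4000 + 1/6 × 136000 + 1/6 × 3000 = 56500 + 666.6667 + 22666.6667 + 500 = 80333.3333
Proposal B = 1/10 × 103000 + 3/100 × 33000 + 17/25 × 59000 + 19/100 × 10000 = 10300 + 990 + 40120 + 1900 = 53310

Proposal A ($80,333.33)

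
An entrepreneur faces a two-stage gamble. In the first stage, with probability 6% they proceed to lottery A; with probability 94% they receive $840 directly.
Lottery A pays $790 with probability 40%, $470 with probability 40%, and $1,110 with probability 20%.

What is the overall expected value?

EV(A) = 0.4 × 790 + 0.4 × 470 + 0.2 × 1110 = 316 + 188 + 222 = 726
Branch B: 840 (certain)
Overall = 0.06 × 726 + 0.94 × 840 = 43.56 + 789.6 = 833.16

$833.16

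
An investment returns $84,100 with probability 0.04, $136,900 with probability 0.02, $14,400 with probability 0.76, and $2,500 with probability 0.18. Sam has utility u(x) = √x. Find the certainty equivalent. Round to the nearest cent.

$14,208.64

E[u] = 0.04·√84100 + 0.02·√136900 + 0.76·√14400 + 0.18·√2500 = 0.04·290 + 0.02·370 + 0.76·120 + 0.18·50 = 119.2
CE = (119.2)² = 14208.64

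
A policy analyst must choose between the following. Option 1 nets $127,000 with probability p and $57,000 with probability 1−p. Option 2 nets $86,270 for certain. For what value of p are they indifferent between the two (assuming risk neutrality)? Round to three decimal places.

p = 0.418

p·127000 + (1−p)·57000 = 86270
70000p + 57000 = 86270
p = (86270 − 57000) / 70000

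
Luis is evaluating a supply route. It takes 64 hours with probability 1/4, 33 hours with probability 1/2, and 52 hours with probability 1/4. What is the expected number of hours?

EV = 1/4 × 64 + 1/2 × 33 + 1/4 × 52 = 16 + 16.5 + 13 = 45.5

45.5 hours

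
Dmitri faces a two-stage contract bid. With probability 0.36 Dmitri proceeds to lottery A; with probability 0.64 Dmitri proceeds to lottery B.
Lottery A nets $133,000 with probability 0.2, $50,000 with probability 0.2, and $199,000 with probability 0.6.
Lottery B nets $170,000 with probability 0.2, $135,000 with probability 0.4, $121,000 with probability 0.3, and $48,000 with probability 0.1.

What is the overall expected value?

$138,784

EV(A) = 0.2 × 133000 + 0.2 × 50000 + 0.6 × 199000 = 26600 + 10000 + 119400 = 156000
EV(B) = 0.2 × 170000 + 0.4 × 135000 + 0.3 × 121000 + 0.1 × 48000 = 34000 + 54000 + 36300 + 4800 = 129100
Overall = 0.36 × 156000 + 0.64 × 129100 = 56160 + 82624 = 138784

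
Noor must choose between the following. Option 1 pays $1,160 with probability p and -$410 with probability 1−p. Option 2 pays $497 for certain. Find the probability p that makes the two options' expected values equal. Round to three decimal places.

p = 0.578

p·1160 + (1−p)·(-410) = 497
1570p − 410 = 497
p = (497 + 410) / 1570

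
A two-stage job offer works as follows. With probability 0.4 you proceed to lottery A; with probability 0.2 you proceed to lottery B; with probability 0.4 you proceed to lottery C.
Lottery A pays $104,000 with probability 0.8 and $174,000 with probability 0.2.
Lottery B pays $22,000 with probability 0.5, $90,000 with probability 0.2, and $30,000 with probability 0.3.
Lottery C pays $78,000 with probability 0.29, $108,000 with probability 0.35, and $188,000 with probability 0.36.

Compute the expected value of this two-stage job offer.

$106,040

EV(A) = 0.8 × 104000 + 0.2 × 174000 = 83200 + 34800 = 118000
EV(B) = 0.5 × 22000 + 0.2 × 90000 + 0.3 × 30000 = 11000 + 18000 + 9000 = 38000
EV(C) = 0.29 × 78000 + 0.35 × 108000 + 0.36 × 188000 = 22620 + 37800 + 67680 = 128100
Overall = 0.4 × 118000 + 0.2 × 38000 + 0.4 × 128100 = 47200 + 7600 + 51240 = 106040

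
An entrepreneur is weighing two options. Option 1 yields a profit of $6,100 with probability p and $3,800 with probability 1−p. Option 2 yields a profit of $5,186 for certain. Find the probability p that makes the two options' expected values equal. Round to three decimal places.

p·6100 + (1−p)·3800 = 5186
2300p + 3800 = 5186
p = (5186 − 3800) / 2300

p = 0.603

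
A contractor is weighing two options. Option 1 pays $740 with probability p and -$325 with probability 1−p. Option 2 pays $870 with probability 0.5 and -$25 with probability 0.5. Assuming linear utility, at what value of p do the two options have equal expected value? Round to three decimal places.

EV(Option 2) = 0.5 × 870 + 0.5 × (-25) = 435 − 12.5 = 422.5
p·740 + (1−p)·(-325) = 422.5
1065p − 325 = 422.5
p = (422.5 + 325) / 1065

p = 0.702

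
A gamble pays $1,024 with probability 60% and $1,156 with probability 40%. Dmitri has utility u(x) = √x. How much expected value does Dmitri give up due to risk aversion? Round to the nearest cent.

$0.96

E[u] = 0.6·√1024 + 0.4·√1156 = 0.6·32 + 0.4·34 = 32.8
CE = (32.8)² = 1075.84
Risk premium = EV − CE = 1076.8 − 1075.84 = 0.96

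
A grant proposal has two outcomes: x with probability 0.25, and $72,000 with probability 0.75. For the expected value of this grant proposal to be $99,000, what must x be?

0.25·x + 0.75·72000 = 99000
0.25·x = 99000 − 54000 = 45000
x = 45000 / 0.25 = 180000

x = $180,000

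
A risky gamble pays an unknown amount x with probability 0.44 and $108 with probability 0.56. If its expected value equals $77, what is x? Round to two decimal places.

0.44·x + 0.56·108 = 77
0.44·x = 77 − 60.48 = 16.52
x = 16.52 / 0.44 = 37.5455

x = $37.55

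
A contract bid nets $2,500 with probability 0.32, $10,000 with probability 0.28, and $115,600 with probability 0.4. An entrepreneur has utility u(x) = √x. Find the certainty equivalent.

$32,400

E[u] = 0.32·√2500 + 0.28·√10000 + 0.4·√115600 = 0.32·50 + 0.28·100 + 0.4·340 = 180
CE = (180)² = 32400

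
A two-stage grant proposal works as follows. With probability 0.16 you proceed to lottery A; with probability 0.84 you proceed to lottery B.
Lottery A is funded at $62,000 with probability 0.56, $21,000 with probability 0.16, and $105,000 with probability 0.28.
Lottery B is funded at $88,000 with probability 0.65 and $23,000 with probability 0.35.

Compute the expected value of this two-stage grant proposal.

$65,606.80

EV(A) = 0.56 × 62000 + 0.16 × 21000 + 0.28 × 105000 = 34720 + 3360 + 29400 = 67480
EV(B) = 0.65 × 88000 + 0.35 × 23000 = 57200 + 8050 = 65250
Overall = 0.16 × 67480 + 0.84 × 65250 = 10796.8 + 54810 = 65606.8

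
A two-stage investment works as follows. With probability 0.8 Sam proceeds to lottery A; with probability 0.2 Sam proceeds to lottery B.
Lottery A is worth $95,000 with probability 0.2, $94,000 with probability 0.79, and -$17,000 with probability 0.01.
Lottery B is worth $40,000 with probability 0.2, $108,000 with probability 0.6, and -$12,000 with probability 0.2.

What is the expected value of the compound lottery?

$88,552

EV(A) = 0.2 × 95000 + 0.79 × 94000 + 0.01 × (-17000) = 19000 + 74260 − 170 = 93090
EV(B) = 0.2 × 40000 + 0.6 × 108000 + 0.2 × (-12000) = 8000 + 64800 − 2400 = 70400
Overall = 0.8 × 93090 + 0.2 × 70400 = 74472 + 14080 = 88552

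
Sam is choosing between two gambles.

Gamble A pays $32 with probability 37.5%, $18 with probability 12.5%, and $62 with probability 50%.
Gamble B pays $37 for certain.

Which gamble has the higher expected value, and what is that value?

Gamble A ($45.25)

Gamble A = 0.375 × 32 + 0.125 × 18 + 0.5 × 62 = 12 + 2.25 + 31 = 45.25
Gamble B: 37 (certain)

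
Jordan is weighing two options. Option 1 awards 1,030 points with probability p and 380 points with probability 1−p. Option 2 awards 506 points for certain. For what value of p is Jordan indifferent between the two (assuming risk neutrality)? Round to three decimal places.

p = 0.194

p·1030 + (1−p)·380 = 506
650p + 380 = 506
p = (506 − 380) / 650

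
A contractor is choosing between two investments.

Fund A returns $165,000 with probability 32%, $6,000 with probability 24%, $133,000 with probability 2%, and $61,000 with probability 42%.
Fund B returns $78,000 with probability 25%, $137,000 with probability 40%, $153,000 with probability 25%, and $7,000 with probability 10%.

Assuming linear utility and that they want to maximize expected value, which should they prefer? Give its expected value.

Fund A = 0.32 × 165000 + 0.24 × 6000 + 0.02 × 133000 + 0.42 × 61000 = 52800 + 1440 + 2660 + 25620 = 82520
Fund B = 0.25 × 78000 + 0.4 × 137000 + 0.25 × 153000 + 0.1 × 7000 = 19500 + 54800 + 38250 + 700 = 113250

Fund B ($113,250)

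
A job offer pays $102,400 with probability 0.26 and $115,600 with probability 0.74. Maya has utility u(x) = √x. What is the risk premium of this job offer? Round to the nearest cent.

$76.96

E[u] = 0.26·√102400 + 0.74·√115600 = 0.26·320 + 0.74·340 = 334.8
CE = (334.8)² = 112091.04
Risk premium = EV − CE = 112168 − 112091.04 = 76.96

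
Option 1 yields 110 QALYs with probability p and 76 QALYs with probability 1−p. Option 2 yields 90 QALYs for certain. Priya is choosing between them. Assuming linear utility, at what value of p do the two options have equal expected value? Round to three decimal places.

p·110 + (1−p)·76 = 90
34p + 76 = 90
p = (90 − 76) / 34

p = 0.412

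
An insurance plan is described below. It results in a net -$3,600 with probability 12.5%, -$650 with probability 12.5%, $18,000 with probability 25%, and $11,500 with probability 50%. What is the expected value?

EV = 0.125 × (-3600) + 0.125 × (-650) + 0.25 × 18000 + 0.5 × 11500 = -450 − 81.25 + 4500 + 5750 = 9718.75

$9,718.75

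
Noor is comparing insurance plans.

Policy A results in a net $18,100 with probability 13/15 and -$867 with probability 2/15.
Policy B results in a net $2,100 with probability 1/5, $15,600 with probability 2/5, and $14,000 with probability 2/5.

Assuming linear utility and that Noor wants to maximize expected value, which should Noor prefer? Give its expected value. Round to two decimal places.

Policy A ($15,571.07)

Policy A = 13/15 × 18100 + 2/15 × (-867) = 15686.6667 − 115.6 = 15571.0667
Policy B = 1/5 × 2100 + 2/5 × 15600 + 2/5 × 14000 = 420 + 6240 + 5600 = 12260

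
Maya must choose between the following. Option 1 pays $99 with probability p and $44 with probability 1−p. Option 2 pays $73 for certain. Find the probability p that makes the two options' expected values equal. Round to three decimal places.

p = 0.527

p·99 + (1−p)·44 = 73
55p + 44 = 73
p = (73 − 44) / 55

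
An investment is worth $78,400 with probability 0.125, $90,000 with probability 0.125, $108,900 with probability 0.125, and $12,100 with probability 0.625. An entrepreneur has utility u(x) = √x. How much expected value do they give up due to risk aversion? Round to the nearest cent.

$8,918.75

E[u] = 0.125·√78400 + 0.125·√90000 + 0.125·√108900 + 0.625·√12100 = 0.125·280 + 0.125·300 + 0.125·330 + 0.625·110 = 182.5
CE = (182.5)² = 33306.25
Risk premium = EV − CE = 42225 − 33306.25 = 8918.75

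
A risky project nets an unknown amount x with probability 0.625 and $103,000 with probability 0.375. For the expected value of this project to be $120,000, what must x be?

0.625·x + 0.375·103000 = 120000
0.625·x = 120000 − 38625 = 81375
x = 81375 / 0.625 = 130200

x = $130,200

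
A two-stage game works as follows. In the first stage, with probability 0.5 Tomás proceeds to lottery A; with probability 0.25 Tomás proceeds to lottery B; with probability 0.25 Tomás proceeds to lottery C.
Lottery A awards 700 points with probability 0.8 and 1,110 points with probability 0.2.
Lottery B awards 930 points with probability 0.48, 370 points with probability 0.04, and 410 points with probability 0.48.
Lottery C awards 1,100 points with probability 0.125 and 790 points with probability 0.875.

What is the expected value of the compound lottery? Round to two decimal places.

EV(A) = 0.8 × 700 + 0.2 × 1110 = 560 + 222 = 782
EV(B) = 0.48 × 930 + 0.04 × 370 + 0.48 × 410 = 446.4 + 14.8 + 196.8 = 658
EV(C) = 0.125 × 1100 + 0.875 × 790 = 137.5 + 691.25 = 828.75
Overall = 0.5 × 782 + 0.25 × 658 + 0.25 × 828.75 = 391 + 164.5 + 207.1875 = 762.6875

762.69 points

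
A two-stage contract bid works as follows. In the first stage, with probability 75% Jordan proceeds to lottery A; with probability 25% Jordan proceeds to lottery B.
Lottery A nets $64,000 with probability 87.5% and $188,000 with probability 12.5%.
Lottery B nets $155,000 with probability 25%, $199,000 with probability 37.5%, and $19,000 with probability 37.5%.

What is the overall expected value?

EV(A) = 0.875 × 64000 + 0.125 × 188000 = 56000 + 23500 = 79500
EV(B) = 0.25 × 155000 + 0.375 × 199000 + 0.375 × 19000 = 38750 + 74625 + 7125 = 120500
Overall = 0.75 × 79500 + 0.25 × 120500 = 59625 + 30125 = 89750

$89,750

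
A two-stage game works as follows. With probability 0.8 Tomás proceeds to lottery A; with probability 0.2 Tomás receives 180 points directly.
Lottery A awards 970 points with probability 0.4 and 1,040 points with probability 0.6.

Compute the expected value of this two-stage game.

EV(A) = 0.4 × 970 + 0.6 × 1040 = 388 + 624 = 1012
Branch B: 180 (certain)
Overall = 0.8 × 1012 + 0.2 × 180 = 809.6 + 36 = 845.6

845.6 points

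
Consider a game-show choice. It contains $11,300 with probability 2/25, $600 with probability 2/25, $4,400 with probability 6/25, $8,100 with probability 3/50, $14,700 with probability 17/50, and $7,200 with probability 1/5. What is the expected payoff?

$8,932

EV = 2/25 × 11300 + 2/25 × 600 + 6/25 × 4400 + 3/50 × 8100 + 17/50 × 14700 + 1/5 × 7200 = 904 + 48 + 1056 + 486 + 4998 + 1440 = 8932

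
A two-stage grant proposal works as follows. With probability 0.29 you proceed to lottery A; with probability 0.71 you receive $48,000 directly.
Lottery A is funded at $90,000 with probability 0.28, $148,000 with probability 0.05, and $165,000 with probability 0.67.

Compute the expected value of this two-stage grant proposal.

$75,593.50

EV(A) = 0.28 × 90000 + 0.05 × 148000 + 0.67 × 165000 = 25200 + 7400 + 110550 = 143150
Branch B: 48000 (certain)
Overall = 0.29 × 143150 + 0.71 × 48000 = 41513.5 + 34080 = 75593.5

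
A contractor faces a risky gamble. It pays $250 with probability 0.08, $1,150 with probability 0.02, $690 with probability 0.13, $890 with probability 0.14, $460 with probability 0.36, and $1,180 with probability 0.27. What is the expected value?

$741.50

EV = 0.08 × 250 + 0.02 × 1150 + 0.13 × 690 + 0.14 × 890 + 0.36 × 460 + 0.27 × 1180 = 20 + 23 + 89.7 + 124.6 + 165.6 + 318.6 = 741.5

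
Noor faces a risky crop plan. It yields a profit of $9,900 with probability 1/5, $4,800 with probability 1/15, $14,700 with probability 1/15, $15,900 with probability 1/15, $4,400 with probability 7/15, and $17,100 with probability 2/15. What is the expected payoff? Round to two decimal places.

EV = 1/5 × 9900 + 1/15 × 4800 + 1/15 × 14700 + 1/15 × 15900 + 7/15 × 4400 + 2/15 × 17100 = 1980 + 320 + 980 + 1060 + 2053.3333 + 2280 = 8673.3333

$8,673.33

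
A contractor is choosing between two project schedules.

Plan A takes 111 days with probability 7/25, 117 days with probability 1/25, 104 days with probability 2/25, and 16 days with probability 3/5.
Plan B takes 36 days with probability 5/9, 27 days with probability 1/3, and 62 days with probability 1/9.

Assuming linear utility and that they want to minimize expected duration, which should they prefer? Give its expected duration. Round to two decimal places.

Plan B (35.89 days)

Plan A = 7/25 × 111 + 1/25 × 117 + 2/25 × 104 + 3/5 × 16 = 31.08 + 4.68 + 8.32 + 9.6 = 53.68
Plan B = 5/9 × 36 + 1/3 × 27 + 1/9 × 62 = 20 + 9 + 6.8889 = 35.8889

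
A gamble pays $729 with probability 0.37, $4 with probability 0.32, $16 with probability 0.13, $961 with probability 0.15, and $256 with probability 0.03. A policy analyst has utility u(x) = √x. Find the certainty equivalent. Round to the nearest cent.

$265.04

E[u] = 0.37·√729 + 0.32·√4 + 0.13·√16 + 0.15·√961 + 0.03·√256 = 0.37·27 + 0.32·2 + 0.13·4 + 0.15·31 + 0.03·16 = 16.28
CE = (16.28)² = 265.0384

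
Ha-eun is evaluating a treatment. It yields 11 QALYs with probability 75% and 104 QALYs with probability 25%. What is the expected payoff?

EV = 0.75 × 11 + 0.25 × 104 = 8.25 + 26 = 34.25

34.25 QALYs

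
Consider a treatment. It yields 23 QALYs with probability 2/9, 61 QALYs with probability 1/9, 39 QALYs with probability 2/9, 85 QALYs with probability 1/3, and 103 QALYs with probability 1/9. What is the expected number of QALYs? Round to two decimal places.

EV = 2/9 × 23 + 1/9 × 61 + 2/9 × 39 + 1/3 × 85 + 1/9 × 103 = 5.1111 + 6.7778 + 8.6667 + 28.3333 + 11.4444 = 60.3333

60.33 QALYs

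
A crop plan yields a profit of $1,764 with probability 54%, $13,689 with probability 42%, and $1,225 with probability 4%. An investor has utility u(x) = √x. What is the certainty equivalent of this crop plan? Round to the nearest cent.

$5,361.17

E[u] = 0.54·√1764 + 0.42·√13689 + 0.04·√1225 = 0.54·42 + 0.42·117 + 0.04·35 = 73.22
CE = (73.22)² = 5361.1684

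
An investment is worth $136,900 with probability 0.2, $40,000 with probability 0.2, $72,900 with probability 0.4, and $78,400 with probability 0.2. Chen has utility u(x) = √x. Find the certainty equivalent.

$77,284

E[u] = 0.2·√136900 + 0.2·√40000 + 0.4·√72900 + 0.2·√78400 = 0.2·370 + 0.2·200 + 0.4·270 + 0.2·280 = 278
CE = (278)² = 77284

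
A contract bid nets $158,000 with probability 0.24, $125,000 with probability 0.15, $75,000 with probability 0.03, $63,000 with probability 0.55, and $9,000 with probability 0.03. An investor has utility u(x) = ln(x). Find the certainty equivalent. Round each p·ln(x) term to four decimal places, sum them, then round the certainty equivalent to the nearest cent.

$82,553.35

E[u] = 0.24·ln(158000) + 0.15·ln(125000) + 0.03·ln(75000) + 0.55·ln(63000) + 0.03·ln(9000) = 2.8729 + 1.7604 + 0.3368 + 6.0780 + 0.2731 = 11.3212
CE = e^11.3212 ≈ 82553.35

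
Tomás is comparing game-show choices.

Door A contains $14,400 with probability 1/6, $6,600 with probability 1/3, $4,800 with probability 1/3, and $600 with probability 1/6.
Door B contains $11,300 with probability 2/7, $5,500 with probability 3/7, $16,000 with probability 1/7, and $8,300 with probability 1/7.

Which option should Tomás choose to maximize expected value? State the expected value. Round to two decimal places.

Door B ($9,057.14)

Door A = 1/6 × 14400 + 1/3 × 6600 + 1/3 × 4800 + 1/6 × 600 = 2400 + 2200 + 1600 + 100 = 6300
Door B = 2/7 × 11300 + 3/7 × 5500 + 1/7 × 16000 + 1/7 × 8300 = 3228.5714 + 2357.1429 + 2285.7143 + 1185.7143 = 9057.1429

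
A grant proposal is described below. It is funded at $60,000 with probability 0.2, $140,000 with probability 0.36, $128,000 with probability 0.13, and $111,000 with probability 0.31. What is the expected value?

$113,450

EV = 0.2 × 60000 + 0.36 × 140000 + 0.13 × 128000 + 0.31 × 111000 = 12000 + 50400 + 16640 + 34410 = 113450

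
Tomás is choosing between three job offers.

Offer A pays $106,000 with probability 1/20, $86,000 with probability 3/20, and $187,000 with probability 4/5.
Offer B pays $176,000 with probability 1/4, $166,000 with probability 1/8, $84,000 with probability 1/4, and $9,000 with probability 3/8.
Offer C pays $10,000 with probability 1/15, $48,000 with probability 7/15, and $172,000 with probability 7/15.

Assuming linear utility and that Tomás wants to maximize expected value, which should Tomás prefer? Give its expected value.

Offer A = 1/20 × 106000 + 3/20 × 86000 + 4/5 × 187000 = 5300 + 12900 + 149600 = 167800
Offer B = 1/4 × 176000 + 1/8 × 166000 + 1/4 × 84000 + 3/8 × 9000 = 44000 + 20750 + 21000 + 3375 = 89125
Offer C = 1/15 × 10000 + 7/15 × 48000 + 7/15 × 172000 = 666.6667 + 22400 + 80266.6667 = 103333.3333

Offer A ($167,800)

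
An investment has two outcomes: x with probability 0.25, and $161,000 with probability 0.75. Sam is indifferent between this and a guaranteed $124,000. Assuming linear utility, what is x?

0.25·x + 0.75·161000 = 124000
0.25·x = 124000 − 120750 = 3250
x = 3250 / 0.25 = 13000

x = $13,000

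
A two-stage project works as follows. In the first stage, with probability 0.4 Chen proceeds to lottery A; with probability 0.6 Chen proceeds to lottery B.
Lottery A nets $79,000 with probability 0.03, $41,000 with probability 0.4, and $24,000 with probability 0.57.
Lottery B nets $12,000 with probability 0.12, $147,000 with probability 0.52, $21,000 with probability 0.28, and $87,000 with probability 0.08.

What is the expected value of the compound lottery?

$67,412

EV(A) = 0.03 × 79000 + 0.4 × 41000 + 0.57 × 24000 = 2370 + 16400 + 13680 = 32450
EV(B) = 0.12 × 12000 + 0.52 × 147000 + 0.28 × 21000 + 0.08 × 87000 = 1440 + 76440 + 5880 + 6960 = 90720
Overall = 0.4 × 32450 + 0.6 × 90720 = 12980 + 54432 = 67412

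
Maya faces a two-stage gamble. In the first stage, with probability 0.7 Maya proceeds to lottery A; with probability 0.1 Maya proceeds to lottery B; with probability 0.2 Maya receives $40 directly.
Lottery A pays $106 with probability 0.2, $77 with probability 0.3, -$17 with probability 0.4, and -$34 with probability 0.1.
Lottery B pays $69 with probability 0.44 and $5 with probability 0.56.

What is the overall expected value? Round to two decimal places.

EV(A) = 0.2 × 106 + 0.3 × 77 + 0.4 × (-17) + 0.1 × (-34) = 21.2 + 23.1 − 6.8 − 3.4 = 34.1
EV(B) = 0.44 × 69 + 0.56 × 5 = 30.36 + 2.8 = 33.16
Branch C: 40 (certain)
Overall = 0.7 × 34.1 + 0.1 × 33.16 + 0.2 × 40 = 23.87 + 3.316 + 8 = 35.186

$35.19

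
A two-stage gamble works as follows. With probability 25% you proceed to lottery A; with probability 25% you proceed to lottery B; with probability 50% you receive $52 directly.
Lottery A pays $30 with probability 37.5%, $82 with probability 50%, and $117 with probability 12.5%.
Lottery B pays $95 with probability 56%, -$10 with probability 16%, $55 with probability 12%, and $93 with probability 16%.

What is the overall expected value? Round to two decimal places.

EV(A) = 0.375 × 30 + 0.5 × 82 + 0.125 × 117 = 11.25 + 41 + 14.625 = 66.875
EV(B) = 0.56 × 95 + 0.16 × (-10) + 0.12 × 55 + 0.16 × 93 = 53.2 − 1.6 + 6.6 + 14.88 = 73.08
Branch C: 52 (certain)
Overall = 0.25 × 66.875 + 0.25 × 73.08 + 0.5 × 52 = 16.71875 + 18.27 + 26 = 60.98875

$60.99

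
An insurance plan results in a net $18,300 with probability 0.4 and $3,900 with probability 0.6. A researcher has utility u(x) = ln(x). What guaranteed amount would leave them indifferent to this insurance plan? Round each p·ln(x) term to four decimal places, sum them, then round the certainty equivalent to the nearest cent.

E[u] = 0.4·ln(18300) + 0.6·ln(3900) = 3.9259 + 4.9612 = 8.8871
CE = e^8.8871 ≈ 7238.00

$7,238.00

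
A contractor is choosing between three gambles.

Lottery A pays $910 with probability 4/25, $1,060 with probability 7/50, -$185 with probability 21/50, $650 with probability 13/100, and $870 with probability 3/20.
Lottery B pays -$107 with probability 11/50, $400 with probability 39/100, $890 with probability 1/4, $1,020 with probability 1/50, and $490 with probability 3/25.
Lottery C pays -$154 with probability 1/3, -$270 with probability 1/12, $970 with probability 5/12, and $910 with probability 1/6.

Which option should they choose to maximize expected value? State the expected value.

Lottery C ($482)

Lottery A = 4/25 × 910 + 7/50 × 1060 + 21/50 × (-185) + 13/100 × 650 + 3/20 × 870 = 145.6 + 148.4 − 77.7 + 84.5 + 130.5 = 431.3
Lottery B = 11/50 × (-107) + 39/100 × 400 + 1/4 × 890 + 1/50 × 1020 + 3/25 × 490 = -23.54 + 156 + 222.5 + 20.4 + 58.8 = 434.16
Lottery C = 1/3 × (-154) + 1/12 × (-270) + 5/12 × 970 + 1/6 × 910 = -51.3333 − 22.5 + 404.1667 + 151.6667 = 482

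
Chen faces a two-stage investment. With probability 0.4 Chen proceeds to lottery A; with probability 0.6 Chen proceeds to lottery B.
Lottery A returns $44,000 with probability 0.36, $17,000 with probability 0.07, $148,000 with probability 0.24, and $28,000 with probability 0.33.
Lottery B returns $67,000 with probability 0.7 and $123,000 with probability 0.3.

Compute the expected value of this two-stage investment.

$74,996

EV(A) = 0.36 × 44000 + 0.07 × 17000 + 0.24 × 148000 + 0.33 × 28000 = 15840 + 1190 + 35520 + 9240 = 61790
EV(B) = 0.7 × 67000 + 0.3 × 123000 = 46900 + 36900 = 83800
Overall = 0.4 × 61790 + 0.6 × 83800 = 24716 + 50280 = 74996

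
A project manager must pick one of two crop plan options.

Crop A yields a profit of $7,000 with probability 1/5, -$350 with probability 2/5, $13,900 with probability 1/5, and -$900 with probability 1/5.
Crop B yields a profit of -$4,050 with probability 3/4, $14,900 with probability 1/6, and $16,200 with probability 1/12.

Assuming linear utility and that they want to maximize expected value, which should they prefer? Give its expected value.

Crop A ($3,860)

Crop A = 1/5 × 7000 + 2/5 × (-350) + 1/5 × 13900 + 1/5 × (-900) = 1400 − 140 + 2780 − 180 = 3860
Crop B = 3/4 × (-4050) + 1/6 × 14900 + 1/12 × 16200 = -3037.5 + 2483.3333 + 1350 = 795.8333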